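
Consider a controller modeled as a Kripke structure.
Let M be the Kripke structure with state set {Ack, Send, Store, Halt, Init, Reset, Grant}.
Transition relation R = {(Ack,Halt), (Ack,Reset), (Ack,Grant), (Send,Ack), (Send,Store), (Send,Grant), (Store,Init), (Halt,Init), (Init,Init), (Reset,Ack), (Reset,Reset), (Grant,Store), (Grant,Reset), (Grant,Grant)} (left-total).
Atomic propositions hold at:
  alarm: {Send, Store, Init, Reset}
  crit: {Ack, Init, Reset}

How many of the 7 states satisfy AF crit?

AF crit: least fixpoint, start Z0 = {Ack, Init, Reset}, add states with every successor in Z. Z1 = {Ack, Store, Halt, Init, Reset}; fixed.
Sat(AF crit) = {Ack, Store, Halt, Init, Reset}
|Sat(AF crit)| = |{Ack, Store, Halt, Init, Reset}| = 5.

5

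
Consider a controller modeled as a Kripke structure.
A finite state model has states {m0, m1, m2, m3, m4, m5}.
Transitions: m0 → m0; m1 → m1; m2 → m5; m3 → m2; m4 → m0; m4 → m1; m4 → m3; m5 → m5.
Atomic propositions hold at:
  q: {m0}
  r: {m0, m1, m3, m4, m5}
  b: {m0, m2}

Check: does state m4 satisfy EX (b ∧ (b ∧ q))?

Sat(b ∧ q) = {m0}
Sat(b ∧ (b ∧ q)) = {m0}
Sat(EX (b ∧ (b ∧ q))) = {s : some successor in {m0}} = {m0, m4}
m4 ∈ Sat(EX (b ∧ (b ∧ q))) = {m0, m4}, so the formula holds at m4.

Yes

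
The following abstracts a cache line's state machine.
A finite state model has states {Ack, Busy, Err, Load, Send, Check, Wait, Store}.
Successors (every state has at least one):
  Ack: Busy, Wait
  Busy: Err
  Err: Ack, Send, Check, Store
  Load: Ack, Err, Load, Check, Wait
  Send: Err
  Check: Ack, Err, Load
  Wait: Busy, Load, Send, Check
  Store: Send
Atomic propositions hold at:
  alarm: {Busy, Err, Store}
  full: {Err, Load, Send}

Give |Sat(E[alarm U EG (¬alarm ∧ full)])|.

Sat(¬alarm) = {Ack, Load, Send, Check, Wait}
Sat(¬alarm ∧ full) = {Load, Send}
EG (¬alarm ∧ full): greatest fixpoint, start Z0 = {Load, Send}, keep only states in Sat with some successor in Z. Z1 = {Load}; fixed.
Sat(EG (¬alarm ∧ full)) = {Load}
E[alarm U EG (¬alarm ∧ full)]: least fixpoint, start Z0 = Sat(EG (¬alarm ∧ full)) = {Load}, add states in Sat(alarm) with some successor in Z. Already a fixed point.
Sat(E[alarm U EG (¬alarm ∧ full)]) = {Load}
|Sat(E[alarm U EG (¬alarm ∧ full)])| = |{Load}| = 1.

1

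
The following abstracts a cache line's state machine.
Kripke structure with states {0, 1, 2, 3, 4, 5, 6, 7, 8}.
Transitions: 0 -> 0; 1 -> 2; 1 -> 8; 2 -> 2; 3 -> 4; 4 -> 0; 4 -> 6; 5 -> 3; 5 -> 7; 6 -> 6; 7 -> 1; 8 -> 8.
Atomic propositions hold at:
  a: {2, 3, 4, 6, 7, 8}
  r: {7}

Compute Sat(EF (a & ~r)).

Sat(~r) = {0, 1, 2, 3, 4, 5, 6, 8}
Sat(a & ~r) = {2, 3, 4, 6, 8}
EF (a & ~r): least fixpoint, start Z0 = {2, 3, 4, 6, 8}, add states with some successor in Z. Z1 = {1, 2, 3, 4, 5, 6, 8}; Z2 = {1, 2, 3, 4, 5, 6, 7, 8}; fixed.
Sat(EF (a & ~r)) = {1, 2, 3, 4, 5, 6, 7, 8}

{1, 2, 3, 4, 5, 6, 7, 8}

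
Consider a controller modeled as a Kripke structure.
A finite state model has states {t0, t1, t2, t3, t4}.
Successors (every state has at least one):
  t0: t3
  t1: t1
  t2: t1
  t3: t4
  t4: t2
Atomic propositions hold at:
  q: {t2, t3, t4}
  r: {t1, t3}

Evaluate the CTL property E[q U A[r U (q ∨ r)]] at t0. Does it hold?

No

Sat(q ∨ r) = {t1, t2, t3, t4}
A[r U (q ∨ r)]: least fixpoint, start Z0 = Sat((q ∨ r)) = {t1, t2, t3, t4}, add states in Sat(r) with every successor in Z. Already a fixed point.
Sat(A[r U (q ∨ r)]) = {t1, t2, t3, t4}
E[q U A[r U (q ∨ r)]]: least fixpoint, start Z0 = Sat(A[r U (q ∨ r)]) = {t1, t2, t3, t4}, add states in Sat(q) with some successor in Z. Already a fixed point.
Sat(E[q U A[r U (q ∨ r)]]) = {t1, t2, t3, t4}
t0 ∉ Sat(E[q U A[r U (q ∨ r)]]) = {t1, t2, t3, t4}, so the formula does not hold at t0.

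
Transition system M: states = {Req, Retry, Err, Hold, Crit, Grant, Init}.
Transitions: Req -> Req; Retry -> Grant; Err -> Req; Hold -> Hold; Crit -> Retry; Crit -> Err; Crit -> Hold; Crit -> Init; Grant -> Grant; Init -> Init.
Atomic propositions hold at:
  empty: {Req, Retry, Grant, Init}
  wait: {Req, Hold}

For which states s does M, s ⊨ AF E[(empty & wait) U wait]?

Sat(empty & wait) = {Req}
E[(empty & wait) U wait]: least fixpoint, start Z0 = Sat(wait) = {Req, Hold}, add states in Sat(empty & wait) with some successor in Z. Already a fixed point.
Sat(E[(empty & wait) U wait]) = {Req, Hold}
AF E[(empty & wait) U wait]: least fixpoint, start Z0 = {Req, Hold}, add states with every successor in Z. Z1 = {Req, Err, Hold}; fixed.
Sat(AF E[(empty & wait) U wait]) = {Req, Err, Hold}

{Req, Err, Hold}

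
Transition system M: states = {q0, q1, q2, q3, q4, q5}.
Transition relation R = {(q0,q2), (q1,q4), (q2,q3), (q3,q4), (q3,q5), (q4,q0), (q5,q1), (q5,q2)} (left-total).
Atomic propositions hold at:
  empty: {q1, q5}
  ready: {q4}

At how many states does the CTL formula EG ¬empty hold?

Sat(¬empty) = {q0, q2, q3, q4}
EG ¬empty: greatest fixpoint, start Z0 = {q0, q2, q3, q4}, keep only states in Sat with some successor in Z. Already a fixed point.
Sat(EG ¬empty) = {q0, q2, q3, q4}
|Sat(EG ¬empty)| = |{q0, q2, q3, q4}| = 4.

4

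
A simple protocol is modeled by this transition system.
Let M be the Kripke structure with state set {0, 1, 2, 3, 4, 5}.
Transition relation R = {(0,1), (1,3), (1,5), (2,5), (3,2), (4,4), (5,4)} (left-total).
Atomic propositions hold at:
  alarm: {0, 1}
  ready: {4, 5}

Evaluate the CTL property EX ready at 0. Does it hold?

No

Sat(EX ready) = {s : some successor in {4, 5}} = {1, 2, 4, 5}
0 ∉ Sat(EX ready) = {1, 2, 4, 5}, so the formula does not hold at 0.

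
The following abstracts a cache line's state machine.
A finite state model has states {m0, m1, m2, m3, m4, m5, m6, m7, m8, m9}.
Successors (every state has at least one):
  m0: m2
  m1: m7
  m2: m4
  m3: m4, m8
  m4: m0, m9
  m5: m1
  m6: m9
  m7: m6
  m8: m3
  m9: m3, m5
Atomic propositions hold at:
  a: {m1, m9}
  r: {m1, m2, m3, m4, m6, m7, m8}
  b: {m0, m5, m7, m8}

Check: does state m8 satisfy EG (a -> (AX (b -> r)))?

Yes

Sat(b -> r) = {m1, m2, m3, m4, m6, m7, m8, m9}
Sat(AX (b -> r)) = {s : every successor in {m1, m2, m3, m4, m6, m7, m8, m9}} = {m0, m1, m2, m3, m5, m6, m7, m8}
Sat(a -> (AX (b -> r))) = {m0, m1, m2, m3, m4, m5, m6, m7, m8}
EG (a -> (AX (b -> r))): greatest fixpoint, start Z0 = {m0, m1, m2, m3, m4, m5, m6, m7, m8}, keep only states in Sat with some successor in Z. Z1 = {m0, m1, m2, m3, m4, m5, m7, m8}; Z2 = {m0, m1, m2, m3, m4, m5, m8}; Z3 = {m0, m2, m3, m4, m5, m8}; Z4 = {m0, m2, m3, m4, m8}; fixed.
Sat(EG (a -> (AX (b -> r)))) = {m0, m2, m3, m4, m8}
m8 ∈ Sat(EG (a -> (AX (b -> r)))) = {m0, m2, m3, m4, m8}, so the formula holds at m8.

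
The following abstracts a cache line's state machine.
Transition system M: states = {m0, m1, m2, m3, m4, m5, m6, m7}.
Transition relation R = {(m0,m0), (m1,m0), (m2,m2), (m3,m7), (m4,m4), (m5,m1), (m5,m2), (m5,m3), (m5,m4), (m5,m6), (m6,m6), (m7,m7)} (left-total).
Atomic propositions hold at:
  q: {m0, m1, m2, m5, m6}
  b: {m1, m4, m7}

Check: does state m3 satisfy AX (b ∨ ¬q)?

Sat(¬q) = {m3, m4, m7}
Sat(b ∨ ¬q) = {m1, m3, m4, m7}
Sat(AX (b ∨ ¬q)) = {s : every successor in {m1, m3, m4, m7}} = {m3, m4, m7}
m3 ∈ Sat(AX (b ∨ ¬q)) = {m3, m4, m7}, so the formula holds at m3.

Yes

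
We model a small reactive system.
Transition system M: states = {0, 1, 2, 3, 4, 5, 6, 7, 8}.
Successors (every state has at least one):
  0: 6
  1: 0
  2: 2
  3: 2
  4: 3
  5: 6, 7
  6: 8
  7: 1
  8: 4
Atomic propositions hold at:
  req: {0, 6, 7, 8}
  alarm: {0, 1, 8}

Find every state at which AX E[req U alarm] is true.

E[req U alarm]: least fixpoint, start Z0 = Sat(alarm) = {0, 1, 8}, add states in Sat(req) with some successor in Z. Z1 = {0, 1, 6, 7, 8}; fixed.
Sat(E[req U alarm]) = {0, 1, 6, 7, 8}
Sat(AX E[req U alarm]) = {s : every successor in {0, 1, 6, 7, 8}} = {0, 1, 5, 6, 7}

{0, 1, 5, 6, 7}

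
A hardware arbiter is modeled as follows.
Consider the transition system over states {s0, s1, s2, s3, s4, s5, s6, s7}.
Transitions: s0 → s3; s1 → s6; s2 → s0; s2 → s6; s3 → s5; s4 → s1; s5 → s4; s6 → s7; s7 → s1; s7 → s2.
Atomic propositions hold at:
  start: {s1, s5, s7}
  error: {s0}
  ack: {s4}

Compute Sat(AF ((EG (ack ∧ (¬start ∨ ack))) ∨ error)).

{s0}

Sat(¬start) = {s0, s2, s3, s4, s6}
Sat(¬start ∨ ack) = {s0, s2, s3, s4, s6}
Sat(ack ∧ (¬start ∨ ack)) = {s4}
EG (ack ∧ (¬start ∨ ack)): greatest fixpoint, start Z0 = {s4}, keep only states in Sat with some successor in Z. Z1 = ∅; fixed.
Sat(EG (ack ∧ (¬start ∨ ack))) = ∅
Sat((EG (ack ∧ (¬start ∨ ack))) ∨ error) = {s0}
AF ((EG (ack ∧ (¬start ∨ ack))) ∨ error): least fixpoint, start Z0 = {s0}, add states with every successor in Z. Already a fixed point.
Sat(AF ((EG (ack ∧ (¬start ∨ ack))) ∨ error)) = {s0}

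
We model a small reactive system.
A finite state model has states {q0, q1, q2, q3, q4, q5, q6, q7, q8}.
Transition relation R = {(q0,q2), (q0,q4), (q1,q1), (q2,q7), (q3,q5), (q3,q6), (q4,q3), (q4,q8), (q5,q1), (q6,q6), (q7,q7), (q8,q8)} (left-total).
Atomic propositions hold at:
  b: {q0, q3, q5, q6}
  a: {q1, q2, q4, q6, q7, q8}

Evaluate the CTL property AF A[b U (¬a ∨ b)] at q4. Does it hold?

No

Sat(¬a) = {q0, q3, q5}
Sat(¬a ∨ b) = {q0, q3, q5, q6}
A[b U (¬a ∨ b)]: least fixpoint, start Z0 = Sat((¬a ∨ b)) = {q0, q3, q5, q6}, add states in Sat(b) with every successor in Z. Already a fixed point.
Sat(A[b U (¬a ∨ b)]) = {q0, q3, q5, q6}
AF A[b U (¬a ∨ b)]: least fixpoint, start Z0 = {q0, q3, q5, q6}, add states with every successor in Z. Already a fixed point.
Sat(AF A[b U (¬a ∨ b)]) = {q0, q3, q5, q6}
q4 ∉ Sat(AF A[b U (¬a ∨ b)]) = {q0, q3, q5, q6}, so the formula does not hold at q4.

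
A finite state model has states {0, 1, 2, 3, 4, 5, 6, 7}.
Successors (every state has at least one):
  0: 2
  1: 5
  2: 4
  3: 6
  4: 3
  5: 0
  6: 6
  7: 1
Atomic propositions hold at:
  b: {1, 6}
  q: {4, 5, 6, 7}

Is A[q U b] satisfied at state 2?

A[q U b]: least fixpoint, start Z0 = Sat(b) = {1, 6}, add states in Sat(q) with every successor in Z. Z1 = {1, 6, 7}; fixed.
Sat(A[q U b]) = {1, 6, 7}
2 ∉ Sat(A[q U b]) = {1, 6, 7}, so the formula does not hold at 2.

No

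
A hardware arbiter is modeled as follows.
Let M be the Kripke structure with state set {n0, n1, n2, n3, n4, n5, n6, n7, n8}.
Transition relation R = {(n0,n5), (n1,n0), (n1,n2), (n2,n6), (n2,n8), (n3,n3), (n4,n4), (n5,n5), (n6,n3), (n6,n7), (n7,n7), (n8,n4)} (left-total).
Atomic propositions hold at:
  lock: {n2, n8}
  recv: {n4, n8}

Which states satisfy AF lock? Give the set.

{n2, n8}

AF lock: least fixpoint, start Z0 = {n2, n8}, add states with every successor in Z. Already a fixed point.
Sat(AF lock) = {n2, n8}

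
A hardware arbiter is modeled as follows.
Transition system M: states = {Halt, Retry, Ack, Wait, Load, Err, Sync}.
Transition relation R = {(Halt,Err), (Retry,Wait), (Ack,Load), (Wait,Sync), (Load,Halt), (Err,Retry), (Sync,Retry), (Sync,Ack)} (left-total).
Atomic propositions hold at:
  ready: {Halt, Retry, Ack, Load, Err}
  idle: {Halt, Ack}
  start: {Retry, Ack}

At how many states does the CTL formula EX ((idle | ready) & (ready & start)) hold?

2

Sat(idle | ready) = {Halt, Retry, Ack, Load, Err}
Sat(ready & start) = {Retry, Ack}
Sat((idle | ready) & (ready & start)) = {Retry, Ack}
Sat(EX ((idle | ready) & (ready & start))) = {s : some successor in {Retry, Ack}} = {Err, Sync}
|Sat(EX ((idle | ready) & (ready & start)))| = |{Err, Sync}| = 2.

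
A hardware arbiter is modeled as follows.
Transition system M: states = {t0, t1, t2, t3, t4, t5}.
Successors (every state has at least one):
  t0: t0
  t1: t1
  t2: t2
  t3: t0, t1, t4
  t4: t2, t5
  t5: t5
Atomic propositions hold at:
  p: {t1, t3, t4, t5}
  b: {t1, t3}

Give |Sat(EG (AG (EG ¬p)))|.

2

Sat(¬p) = {t0, t2}
EG ¬p: greatest fixpoint, start Z0 = {t0, t2}, keep only states in Sat with some successor in Z. Already a fixed point.
Sat(EG ¬p) = {t0, t2}
AG (EG ¬p): greatest fixpoint, start Z0 = {t0, t2}, keep only states in Sat with every successor in Z. Already a fixed point.
Sat(AG (EG ¬p)) = {t0, t2}
EG (AG (EG ¬p)): greatest fixpoint, start Z0 = {t0, t2}, keep only states in Sat with some successor in Z. Already a fixed point.
Sat(EG (AG (EG ¬p))) = {t0, t2}
|Sat(EG (AG (EG ¬p)))| = |{t0, t2}| = 2.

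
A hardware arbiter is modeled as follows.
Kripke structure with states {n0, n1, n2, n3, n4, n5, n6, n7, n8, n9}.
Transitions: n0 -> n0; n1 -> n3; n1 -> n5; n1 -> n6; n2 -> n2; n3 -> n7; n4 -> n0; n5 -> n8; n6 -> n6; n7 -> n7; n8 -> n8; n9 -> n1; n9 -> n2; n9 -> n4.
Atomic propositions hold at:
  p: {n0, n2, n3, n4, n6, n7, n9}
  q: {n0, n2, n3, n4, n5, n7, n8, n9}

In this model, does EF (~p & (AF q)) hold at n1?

Sat(~p) = {n1, n5, n8}
AF q: least fixpoint, start Z0 = {n0, n2, n3, n4, n5, n7, n8, n9}, add states with every successor in Z. Already a fixed point.
Sat(AF q) = {n0, n2, n3, n4, n5, n7, n8, n9}
Sat(~p & (AF q)) = {n5, n8}
EF (~p & (AF q)): least fixpoint, start Z0 = {n5, n8}, add states with some successor in Z. Z1 = {n1, n5, n8}; Z2 = {n1, n5, n8, n9}; fixed.
Sat(EF (~p & (AF q))) = {n1, n5, n8, n9}
n1 ∈ Sat(EF (~p & (AF q))) = {n1, n5, n8, n9}, so the formula holds at n1.

Yes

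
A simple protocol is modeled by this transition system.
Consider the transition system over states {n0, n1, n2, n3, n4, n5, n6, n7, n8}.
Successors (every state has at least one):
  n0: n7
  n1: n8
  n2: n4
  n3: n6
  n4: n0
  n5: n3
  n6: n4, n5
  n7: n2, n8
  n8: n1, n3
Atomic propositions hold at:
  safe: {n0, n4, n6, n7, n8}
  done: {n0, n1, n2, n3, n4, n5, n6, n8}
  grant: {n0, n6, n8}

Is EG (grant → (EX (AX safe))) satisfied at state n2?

No

Sat(AX safe) = {s : every successor in {n0, n4, n6, n7, n8}} = {n0, n1, n2, n3, n4}
Sat(EX (AX safe)) = {s : some successor in {n0, n1, n2, n3, n4}} = {n2, n4, n5, n6, n7, n8}
Sat(grant → (EX (AX safe))) = {n1, n2, n3, n4, n5, n6, n7, n8}
EG (grant → (EX (AX safe))): greatest fixpoint, start Z0 = {n1, n2, n3, n4, n5, n6, n7, n8}, keep only states in Sat with some successor in Z. Z1 = {n1, n2, n3, n5, n6, n7, n8}; Z2 = {n1, n3, n5, n6, n7, n8}; fixed.
Sat(EG (grant → (EX (AX safe)))) = {n1, n3, n5, n6, n7, n8}
n2 ∉ Sat(EG (grant → (EX (AX safe)))) = {n1, n3, n5, n6, n7, n8}, so the formula does not hold at n2.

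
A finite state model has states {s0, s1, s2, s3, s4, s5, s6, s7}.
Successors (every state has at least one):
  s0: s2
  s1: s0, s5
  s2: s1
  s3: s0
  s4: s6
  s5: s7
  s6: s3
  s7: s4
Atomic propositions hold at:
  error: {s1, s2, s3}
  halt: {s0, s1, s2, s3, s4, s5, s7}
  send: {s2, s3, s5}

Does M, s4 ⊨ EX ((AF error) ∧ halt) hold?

No

AF error: least fixpoint, start Z0 = {s1, s2, s3}, add states with every successor in Z. Z1 = {s0, s1, s2, s3, s6}; Z2 = {s0, s1, s2, s3, s4, s6}; Z3 = {s0, s1, s2, s3, s4, s6, s7}; Z4 = {s0, s1, s2, s3, s4, s5, s6, s7}; fixed.
Sat(AF error) = {s0, s1, s2, s3, s4, s5, s6, s7}
Sat((AF error) ∧ halt) = {s0, s1, s2, s3, s4, s5, s7}
Sat(EX ((AF error) ∧ halt)) = {s : some successor in {s0, s1, s2, s3, s4, s5, s7}} = {s0, s1, s2, s3, s5, s6, s7}
s4 ∉ Sat(EX ((AF error) ∧ halt)) = {s0, s1, s2, s3, s5, s6, s7}, so the formula does not hold at s4.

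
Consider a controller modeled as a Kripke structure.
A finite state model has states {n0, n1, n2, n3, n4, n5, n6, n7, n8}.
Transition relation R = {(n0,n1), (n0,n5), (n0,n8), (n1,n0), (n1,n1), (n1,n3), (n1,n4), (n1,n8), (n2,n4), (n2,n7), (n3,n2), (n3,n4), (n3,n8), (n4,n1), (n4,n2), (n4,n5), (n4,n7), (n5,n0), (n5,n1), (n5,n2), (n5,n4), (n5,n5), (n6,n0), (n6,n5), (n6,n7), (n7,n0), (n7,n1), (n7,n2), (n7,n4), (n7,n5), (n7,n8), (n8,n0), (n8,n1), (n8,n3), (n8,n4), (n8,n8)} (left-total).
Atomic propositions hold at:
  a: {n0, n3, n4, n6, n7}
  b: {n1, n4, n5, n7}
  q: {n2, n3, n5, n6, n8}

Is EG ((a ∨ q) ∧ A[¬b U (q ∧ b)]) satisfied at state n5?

Yes

Sat(a ∨ q) = {n0, n2, n3, n4, n5, n6, n7, n8}
Sat(¬b) = {n0, n2, n3, n6, n8}
Sat(q ∧ b) = {n5}
A[¬b U (q ∧ b)]: least fixpoint, start Z0 = Sat((q ∧ b)) = {n5}, add states in Sat(¬b) with every successor in Z. Already a fixed point.
Sat(A[¬b U (q ∧ b)]) = {n5}
Sat((a ∨ q) ∧ A[¬b U (q ∧ b)]) = {n5}
EG ((a ∨ q) ∧ A[¬b U (q ∧ b)]): greatest fixpoint, start Z0 = {n5}, keep only states in Sat with some successor in Z. Already a fixed point.
Sat(EG ((a ∨ q) ∧ A[¬b U (q ∧ b)])) = {n5}
n5 ∈ Sat(EG ((a ∨ q) ∧ A[¬b U (q ∧ b)])) = {n5}, so the formula holds at n5.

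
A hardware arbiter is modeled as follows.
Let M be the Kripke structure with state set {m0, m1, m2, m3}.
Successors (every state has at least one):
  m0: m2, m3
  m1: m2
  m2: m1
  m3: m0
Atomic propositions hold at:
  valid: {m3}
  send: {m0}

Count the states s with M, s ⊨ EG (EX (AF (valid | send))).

2

Sat(valid | send) = {m0, m3}
AF (valid | send): least fixpoint, start Z0 = {m0, m3}, add states with every successor in Z. Already a fixed point.
Sat(AF (valid | send)) = {m0, m3}
Sat(EX (AF (valid | send))) = {s : some successor in {m0, m3}} = {m0, m3}
EG (EX (AF (valid | send))): greatest fixpoint, start Z0 = {m0, m3}, keep only states in Sat with some successor in Z. Already a fixed point.
Sat(EG (EX (AF (valid | send)))) = {m0, m3}
|Sat(EG (EX (AF (valid | send))))| = |{m0, m3}| = 2.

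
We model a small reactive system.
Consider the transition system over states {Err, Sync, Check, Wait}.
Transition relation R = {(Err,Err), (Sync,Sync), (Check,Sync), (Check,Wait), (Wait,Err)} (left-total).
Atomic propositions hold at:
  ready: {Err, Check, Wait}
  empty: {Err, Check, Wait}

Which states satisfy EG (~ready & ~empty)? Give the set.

{Sync}

Sat(~ready) = {Sync}
Sat(~empty) = {Sync}
Sat(~ready & ~empty) = {Sync}
EG (~ready & ~empty): greatest fixpoint, start Z0 = {Sync}, keep only states in Sat with some successor in Z. Already a fixed point.
Sat(EG (~ready & ~empty)) = {Sync}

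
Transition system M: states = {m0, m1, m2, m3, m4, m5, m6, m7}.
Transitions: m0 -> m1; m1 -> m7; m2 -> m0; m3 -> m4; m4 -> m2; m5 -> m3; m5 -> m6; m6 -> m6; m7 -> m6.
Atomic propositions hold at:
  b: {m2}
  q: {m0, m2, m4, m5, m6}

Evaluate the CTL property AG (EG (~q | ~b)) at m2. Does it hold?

No

Sat(~q) = {m1, m3, m7}
Sat(~b) = {m0, m1, m3, m4, m5, m6, m7}
Sat(~q | ~b) = {m0, m1, m3, m4, m5, m6, m7}
EG (~q | ~b): greatest fixpoint, start Z0 = {m0, m1, m3, m4, m5, m6, m7}, keep only states in Sat with some successor in Z. Z1 = {m0, m1, m3, m5, m6, m7}; Z2 = {m0, m1, m5, m6, m7}; fixed.
Sat(EG (~q | ~b)) = {m0, m1, m5, m6, m7}
AG (EG (~q | ~b)): greatest fixpoint, start Z0 = {m0, m1, m5, m6, m7}, keep only states in Sat with every successor in Z. Z1 = {m0, m1, m6, m7}; fixed.
Sat(AG (EG (~q | ~b))) = {m0, m1, m6, m7}
m2 ∉ Sat(AG (EG (~q | ~b))) = {m0, m1, m6, m7}, so the formula does not hold at m2.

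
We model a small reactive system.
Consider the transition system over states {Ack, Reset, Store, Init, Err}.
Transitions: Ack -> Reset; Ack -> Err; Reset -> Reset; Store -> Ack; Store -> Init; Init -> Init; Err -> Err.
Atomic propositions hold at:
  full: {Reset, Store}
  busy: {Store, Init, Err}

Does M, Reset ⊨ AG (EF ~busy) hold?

Yes

Sat(~busy) = {Ack, Reset}
EF ~busy: least fixpoint, start Z0 = {Ack, Reset}, add states with some successor in Z. Z1 = {Ack, Reset, Store}; fixed.
Sat(EF ~busy) = {Ack, Reset, Store}
AG (EF ~busy): greatest fixpoint, start Z0 = {Ack, Reset, Store}, keep only states in Sat with every successor in Z. Z1 = {Reset}; fixed.
Sat(AG (EF ~busy)) = {Reset}
Reset ∈ Sat(AG (EF ~busy)) = {Reset}, so the formula holds at Reset.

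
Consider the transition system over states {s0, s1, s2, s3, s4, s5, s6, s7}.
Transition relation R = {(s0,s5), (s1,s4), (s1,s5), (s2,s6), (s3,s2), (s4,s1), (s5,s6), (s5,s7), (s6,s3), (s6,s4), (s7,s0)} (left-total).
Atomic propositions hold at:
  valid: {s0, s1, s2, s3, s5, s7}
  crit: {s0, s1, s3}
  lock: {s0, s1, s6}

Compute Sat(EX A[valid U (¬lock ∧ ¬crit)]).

Sat(¬lock) = {s2, s3, s4, s5, s7}
Sat(¬crit) = {s2, s4, s5, s6, s7}
Sat(¬lock ∧ ¬crit) = {s2, s4, s5, s7}
A[valid U (¬lock ∧ ¬crit)]: least fixpoint, start Z0 = Sat((¬lock ∧ ¬crit)) = {s2, s4, s5, s7}, add states in Sat(valid) with every successor in Z. Z1 = {s0, s1, s2, s3, s4, s5, s7}; fixed.
Sat(A[valid U (¬lock ∧ ¬crit)]) = {s0, s1, s2, s3, s4, s5, s7}
Sat(EX A[valid U (¬lock ∧ ¬crit)]) = {s : some successor in {s0, s1, s2, s3, s4, s5, s7}} = {s0, s1, s3, s4, s5, s6, s7}

{s0, s1, s3, s4, s5, s6, s7}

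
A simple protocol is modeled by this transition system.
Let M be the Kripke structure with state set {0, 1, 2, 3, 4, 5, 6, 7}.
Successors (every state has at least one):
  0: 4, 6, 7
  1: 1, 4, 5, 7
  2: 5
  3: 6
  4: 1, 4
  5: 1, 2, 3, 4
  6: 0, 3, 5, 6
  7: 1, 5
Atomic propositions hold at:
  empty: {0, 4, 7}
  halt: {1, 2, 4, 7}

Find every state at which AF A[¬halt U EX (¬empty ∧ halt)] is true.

Sat(¬halt) = {0, 3, 5, 6}
Sat(¬empty) = {1, 2, 3, 5, 6}
Sat(¬empty ∧ halt) = {1, 2}
Sat(EX (¬empty ∧ halt)) = {s : some successor in {1, 2}} = {1, 4, 5, 7}
A[¬halt U EX (¬empty ∧ halt)]: least fixpoint, start Z0 = Sat(EX (¬empty ∧ halt)) = {1, 4, 5, 7}, add states in Sat(¬halt) with every successor in Z. Already a fixed point.
Sat(A[¬halt U EX (¬empty ∧ halt)]) = {1, 4, 5, 7}
AF A[¬halt U EX (¬empty ∧ halt)]: least fixpoint, start Z0 = {1, 4, 5, 7}, add states with every successor in Z. Z1 = {1, 2, 4, 5, 7}; fixed.
Sat(AF A[¬halt U EX (¬empty ∧ halt)]) = {1, 2, 4, 5, 7}

{1, 2, 4, 5, 7}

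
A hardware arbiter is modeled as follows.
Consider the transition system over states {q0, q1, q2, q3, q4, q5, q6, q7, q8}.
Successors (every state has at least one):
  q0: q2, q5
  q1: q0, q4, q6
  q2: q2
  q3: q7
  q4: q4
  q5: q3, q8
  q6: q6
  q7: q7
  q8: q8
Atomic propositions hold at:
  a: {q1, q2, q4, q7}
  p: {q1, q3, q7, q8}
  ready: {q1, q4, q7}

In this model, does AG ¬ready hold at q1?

No

Sat(¬ready) = {q0, q2, q3, q5, q6, q8}
AG ¬ready: greatest fixpoint, start Z0 = {q0, q2, q3, q5, q6, q8}, keep only states in Sat with every successor in Z. Z1 = {q0, q2, q5, q6, q8}; Z2 = {q0, q2, q6, q8}; Z3 = {q2, q6, q8}; fixed.
Sat(AG ¬ready) = {q2, q6, q8}
q1 ∉ Sat(AG ¬ready) = {q2, q6, q8}, so the formula does not hold at q1.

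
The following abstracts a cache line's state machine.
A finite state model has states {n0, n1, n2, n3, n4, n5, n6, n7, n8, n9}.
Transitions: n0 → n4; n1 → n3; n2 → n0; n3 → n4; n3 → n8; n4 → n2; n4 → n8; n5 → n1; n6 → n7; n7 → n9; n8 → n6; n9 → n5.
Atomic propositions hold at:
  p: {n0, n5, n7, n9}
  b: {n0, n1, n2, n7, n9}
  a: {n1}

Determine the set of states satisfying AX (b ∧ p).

Sat(b ∧ p) = {n0, n7, n9}
Sat(AX (b ∧ p)) = {s : every successor in {n0, n7, n9}} = {n2, n6, n7}

{n2, n6, n7}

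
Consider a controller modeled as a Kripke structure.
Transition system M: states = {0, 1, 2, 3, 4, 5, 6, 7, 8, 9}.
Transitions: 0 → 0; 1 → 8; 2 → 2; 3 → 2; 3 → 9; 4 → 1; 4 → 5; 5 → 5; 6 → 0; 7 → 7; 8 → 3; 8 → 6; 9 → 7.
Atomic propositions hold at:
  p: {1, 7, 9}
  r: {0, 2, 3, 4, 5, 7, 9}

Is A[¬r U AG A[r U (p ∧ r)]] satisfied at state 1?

No

Sat(¬r) = {1, 6, 8}
Sat(p ∧ r) = {7, 9}
A[r U (p ∧ r)]: least fixpoint, start Z0 = Sat((p ∧ r)) = {7, 9}, add states in Sat(r) with every successor in Z. Already a fixed point.
Sat(A[r U (p ∧ r)]) = {7, 9}
AG A[r U (p ∧ r)]: greatest fixpoint, start Z0 = {7, 9}, keep only states in Sat with every successor in Z. Already a fixed point.
Sat(AG A[r U (p ∧ r)]) = {7, 9}
A[¬r U AG A[r U (p ∧ r)]]: least fixpoint, start Z0 = Sat(AG A[r U (p ∧ r)]) = {7, 9}, add states in Sat(¬r) with every successor in Z. Already a fixed point.
Sat(A[¬r U AG A[r U (p ∧ r)]]) = {7, 9}
1 ∉ Sat(A[¬r U AG A[r U (p ∧ r)]]) = {7, 9}, so the formula does not hold at 1.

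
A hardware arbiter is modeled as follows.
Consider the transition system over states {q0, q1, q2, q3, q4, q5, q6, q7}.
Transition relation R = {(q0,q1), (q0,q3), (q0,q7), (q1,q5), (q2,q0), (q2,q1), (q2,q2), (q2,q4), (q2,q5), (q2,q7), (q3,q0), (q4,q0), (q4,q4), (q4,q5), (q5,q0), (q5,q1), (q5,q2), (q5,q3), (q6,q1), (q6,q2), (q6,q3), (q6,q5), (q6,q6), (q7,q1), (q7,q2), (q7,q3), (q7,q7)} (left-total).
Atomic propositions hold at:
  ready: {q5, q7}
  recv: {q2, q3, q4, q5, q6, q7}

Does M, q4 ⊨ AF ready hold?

AF ready: least fixpoint, start Z0 = {q5, q7}, add states with every successor in Z. Z1 = {q1, q5, q7}; fixed.
Sat(AF ready) = {q1, q5, q7}
q4 ∉ Sat(AF ready) = {q1, q5, q7}, so the formula does not hold at q4.

No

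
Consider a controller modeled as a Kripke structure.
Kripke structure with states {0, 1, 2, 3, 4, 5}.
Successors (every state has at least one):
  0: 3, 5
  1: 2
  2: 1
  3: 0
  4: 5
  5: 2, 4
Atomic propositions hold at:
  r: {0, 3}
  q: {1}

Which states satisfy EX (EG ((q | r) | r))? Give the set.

{0, 3}

Sat(q | r) = {0, 1, 3}
Sat((q | r) | r) = {0, 1, 3}
EG ((q | r) | r): greatest fixpoint, start Z0 = {0, 1, 3}, keep only states in Sat with some successor in Z. Z1 = {0, 3}; fixed.
Sat(EG ((q | r) | r)) = {0, 3}
Sat(EX (EG ((q | r) | r))) = {s : some successor in {0, 3}} = {0, 3}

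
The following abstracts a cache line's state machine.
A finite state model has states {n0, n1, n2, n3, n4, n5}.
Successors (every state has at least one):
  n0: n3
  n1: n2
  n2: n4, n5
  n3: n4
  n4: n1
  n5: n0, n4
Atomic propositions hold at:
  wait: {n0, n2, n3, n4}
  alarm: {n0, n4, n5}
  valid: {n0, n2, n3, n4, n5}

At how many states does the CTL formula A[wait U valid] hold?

5

A[wait U valid]: least fixpoint, start Z0 = Sat(valid) = {n0, n2, n3, n4, n5}, add states in Sat(wait) with every successor in Z. Already a fixed point.
Sat(A[wait U valid]) = {n0, n2, n3, n4, n5}
|Sat(A[wait U valid])| = |{n0, n2, n3, n4, n5}| = 5.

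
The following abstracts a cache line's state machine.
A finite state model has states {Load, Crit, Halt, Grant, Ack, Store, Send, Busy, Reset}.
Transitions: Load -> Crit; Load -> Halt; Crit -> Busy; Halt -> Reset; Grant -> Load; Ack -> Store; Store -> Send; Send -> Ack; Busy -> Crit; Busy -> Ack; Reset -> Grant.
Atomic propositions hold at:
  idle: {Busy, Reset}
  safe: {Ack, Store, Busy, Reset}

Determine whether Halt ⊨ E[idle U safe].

No

E[idle U safe]: least fixpoint, start Z0 = Sat(safe) = {Ack, Store, Busy, Reset}, add states in Sat(idle) with some successor in Z. Already a fixed point.
Sat(E[idle U safe]) = {Ack, Store, Busy, Reset}
Halt ∉ Sat(E[idle U safe]) = {Ack, Store, Busy, Reset}, so the formula does not hold at Halt.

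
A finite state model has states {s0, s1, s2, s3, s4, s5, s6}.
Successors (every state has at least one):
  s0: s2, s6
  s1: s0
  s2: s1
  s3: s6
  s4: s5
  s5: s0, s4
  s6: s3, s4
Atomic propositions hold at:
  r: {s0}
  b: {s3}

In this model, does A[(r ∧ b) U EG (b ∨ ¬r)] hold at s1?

No

Sat(r ∧ b) = ∅
Sat(¬r) = {s1, s2, s3, s4, s5, s6}
Sat(b ∨ ¬r) = {s1, s2, s3, s4, s5, s6}
EG (b ∨ ¬r): greatest fixpoint, start Z0 = {s1, s2, s3, s4, s5, s6}, keep only states in Sat with some successor in Z. Z1 = {s2, s3, s4, s5, s6}; Z2 = {s3, s4, s5, s6}; fixed.
Sat(EG (b ∨ ¬r)) = {s3, s4, s5, s6}
A[(r ∧ b) U EG (b ∨ ¬r)]: least fixpoint, start Z0 = Sat(EG (b ∨ ¬r)) = {s3, s4, s5, s6}, add states in Sat(r ∧ b) with every successor in Z. Already a fixed point.
Sat(A[(r ∧ b) U EG (b ∨ ¬r)]) = {s3, s4, s5, s6}
s1 ∉ Sat(A[(r ∧ b) U EG (b ∨ ¬r)]) = {s3, s4, s5, s6}, so the formula does not hold at s1.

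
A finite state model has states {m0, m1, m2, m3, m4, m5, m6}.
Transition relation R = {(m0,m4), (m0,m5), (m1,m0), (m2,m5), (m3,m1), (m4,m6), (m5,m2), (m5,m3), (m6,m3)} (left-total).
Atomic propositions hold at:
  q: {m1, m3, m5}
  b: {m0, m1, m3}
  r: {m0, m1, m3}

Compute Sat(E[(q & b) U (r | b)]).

{m0, m1, m3}

Sat(q & b) = {m1, m3}
Sat(r | b) = {m0, m1, m3}
E[(q & b) U (r | b)]: least fixpoint, start Z0 = Sat((r | b)) = {m0, m1, m3}, add states in Sat(q & b) with some successor in Z. Already a fixed point.
Sat(E[(q & b) U (r | b)]) = {m0, m1, m3}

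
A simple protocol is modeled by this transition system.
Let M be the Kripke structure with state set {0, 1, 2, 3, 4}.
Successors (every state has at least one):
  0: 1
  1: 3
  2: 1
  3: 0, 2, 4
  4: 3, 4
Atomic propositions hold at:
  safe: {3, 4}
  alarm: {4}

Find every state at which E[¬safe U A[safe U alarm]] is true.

Sat(¬safe) = {0, 1, 2}
A[safe U alarm]: least fixpoint, start Z0 = Sat(alarm) = {4}, add states in Sat(safe) with every successor in Z. Already a fixed point.
Sat(A[safe U alarm]) = {4}
E[¬safe U A[safe U alarm]]: least fixpoint, start Z0 = Sat(A[safe U alarm]) = {4}, add states in Sat(¬safe) with some successor in Z. Already a fixed point.
Sat(E[¬safe U A[safe U alarm]]) = {4}

{4}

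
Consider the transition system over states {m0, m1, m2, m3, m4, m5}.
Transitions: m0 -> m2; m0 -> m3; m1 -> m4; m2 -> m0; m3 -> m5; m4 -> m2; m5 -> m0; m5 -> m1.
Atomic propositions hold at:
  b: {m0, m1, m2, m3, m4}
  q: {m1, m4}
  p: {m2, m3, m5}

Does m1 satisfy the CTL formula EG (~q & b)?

No

Sat(~q) = {m0, m2, m3, m5}
Sat(~q & b) = {m0, m2, m3}
EG (~q & b): greatest fixpoint, start Z0 = {m0, m2, m3}, keep only states in Sat with some successor in Z. Z1 = {m0, m2}; fixed.
Sat(EG (~q & b)) = {m0, m2}
m1 ∉ Sat(EG (~q & b)) = {m0, m2}, so the formula does not hold at m1.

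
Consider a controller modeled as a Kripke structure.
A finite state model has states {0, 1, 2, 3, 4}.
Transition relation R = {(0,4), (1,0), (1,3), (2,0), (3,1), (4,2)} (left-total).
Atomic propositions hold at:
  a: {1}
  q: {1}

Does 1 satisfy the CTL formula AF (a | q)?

Yes

Sat(a | q) = {1}
AF (a | q): least fixpoint, start Z0 = {1}, add states with every successor in Z. Z1 = {1, 3}; fixed.
Sat(AF (a | q)) = {1, 3}
1 ∈ Sat(AF (a | q)) = {1, 3}, so the formula holds at 1.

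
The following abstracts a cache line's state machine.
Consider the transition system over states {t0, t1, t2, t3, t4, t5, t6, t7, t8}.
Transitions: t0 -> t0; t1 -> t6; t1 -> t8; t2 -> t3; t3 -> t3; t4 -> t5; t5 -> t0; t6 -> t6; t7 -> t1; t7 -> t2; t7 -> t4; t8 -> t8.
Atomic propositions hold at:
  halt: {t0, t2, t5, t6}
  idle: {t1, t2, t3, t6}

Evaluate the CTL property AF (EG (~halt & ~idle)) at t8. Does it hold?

Sat(~halt) = {t1, t3, t4, t7, t8}
Sat(~idle) = {t0, t4, t5, t7, t8}
Sat(~halt & ~idle) = {t4, t7, t8}
EG (~halt & ~idle): greatest fixpoint, start Z0 = {t4, t7, t8}, keep only states in Sat with some successor in Z. Z1 = {t7, t8}; Z2 = {t8}; fixed.
Sat(EG (~halt & ~idle)) = {t8}
AF (EG (~halt & ~idle)): least fixpoint, start Z0 = {t8}, add states with every successor in Z. Already a fixed point.
Sat(AF (EG (~halt & ~idle))) = {t8}
t8 ∈ Sat(AF (EG (~halt & ~idle))) = {t8}, so the formula holds at t8.

Yes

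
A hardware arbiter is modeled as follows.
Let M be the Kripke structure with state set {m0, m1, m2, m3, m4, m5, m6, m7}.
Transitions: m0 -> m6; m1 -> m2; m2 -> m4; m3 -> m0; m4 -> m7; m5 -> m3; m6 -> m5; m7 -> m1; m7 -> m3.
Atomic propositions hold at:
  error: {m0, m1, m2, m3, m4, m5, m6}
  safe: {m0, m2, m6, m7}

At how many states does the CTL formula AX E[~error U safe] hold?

Sat(~error) = {m7}
E[~error U safe]: least fixpoint, start Z0 = Sat(safe) = {m0, m2, m6, m7}, add states in Sat(~error) with some successor in Z. Already a fixed point.
Sat(E[~error U safe]) = {m0, m2, m6, m7}
Sat(AX E[~error U safe]) = {s : every successor in {m0, m2, m6, m7}} = {m0, m1, m3, m4}
|Sat(AX E[~error U safe])| = |{m0, m1, m3, m4}| = 4.

4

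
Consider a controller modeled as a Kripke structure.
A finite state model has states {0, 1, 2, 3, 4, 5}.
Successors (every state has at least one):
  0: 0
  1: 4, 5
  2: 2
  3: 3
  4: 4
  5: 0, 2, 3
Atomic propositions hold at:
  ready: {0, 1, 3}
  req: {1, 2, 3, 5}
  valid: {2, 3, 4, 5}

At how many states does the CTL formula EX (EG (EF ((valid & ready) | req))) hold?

Sat(valid & ready) = {3}
Sat((valid & ready) | req) = {1, 2, 3, 5}
EF ((valid & ready) | req): least fixpoint, start Z0 = {1, 2, 3, 5}, add states with some successor in Z. Already a fixed point.
Sat(EF ((valid & ready) | req)) = {1, 2, 3, 5}
EG (EF ((valid & ready) | req)): greatest fixpoint, start Z0 = {1, 2, 3, 5}, keep only states in Sat with some successor in Z. Already a fixed point.
Sat(EG (EF ((valid & ready) | req))) = {1, 2, 3, 5}
Sat(EX (EG (EF ((valid & ready) | req)))) = {s : some successor in {1, 2, 3, 5}} = {1, 2, 3, 5}
|Sat(EX (EG (EF ((valid & ready) | req))))| = |{1, 2, 3, 5}| = 4.

4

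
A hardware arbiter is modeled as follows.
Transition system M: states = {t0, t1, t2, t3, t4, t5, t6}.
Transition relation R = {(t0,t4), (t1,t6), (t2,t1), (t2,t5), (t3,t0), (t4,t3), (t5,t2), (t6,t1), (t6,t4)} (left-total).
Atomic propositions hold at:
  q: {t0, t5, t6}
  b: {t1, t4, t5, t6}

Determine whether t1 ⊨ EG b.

EG b: greatest fixpoint, start Z0 = {t1, t4, t5, t6}, keep only states in Sat with some successor in Z. Z1 = {t1, t6}; fixed.
Sat(EG b) = {t1, t6}
t1 ∈ Sat(EG b) = {t1, t6}, so the formula holds at t1.

Yes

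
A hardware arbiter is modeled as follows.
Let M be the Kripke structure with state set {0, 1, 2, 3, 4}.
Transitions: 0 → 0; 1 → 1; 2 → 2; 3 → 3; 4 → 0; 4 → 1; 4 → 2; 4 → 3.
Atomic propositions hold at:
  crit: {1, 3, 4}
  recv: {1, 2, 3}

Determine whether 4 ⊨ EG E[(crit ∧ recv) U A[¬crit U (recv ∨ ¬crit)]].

Sat(crit ∧ recv) = {1, 3}
Sat(¬crit) = {0, 2}
Sat(recv ∨ ¬crit) = {0, 1, 2, 3}
A[¬crit U (recv ∨ ¬crit)]: least fixpoint, start Z0 = Sat((recv ∨ ¬crit)) = {0, 1, 2, 3}, add states in Sat(¬crit) with every successor in Z. Already a fixed point.
Sat(A[¬crit U (recv ∨ ¬crit)]) = {0, 1, 2, 3}
E[(crit ∧ recv) U A[¬crit U (recv ∨ ¬crit)]]: least fixpoint, start Z0 = Sat(A[¬crit U (recv ∨ ¬crit)]) = {0, 1, 2, 3}, add states in Sat(crit ∧ recv) with some successor in Z. Already a fixed point.
Sat(E[(crit ∧ recv) U A[¬crit U (recv ∨ ¬crit)]]) = {0, 1, 2, 3}
EG E[(crit ∧ recv) U A[¬crit U (recv ∨ ¬crit)]]: greatest fixpoint, start Z0 = {0, 1, 2, 3}, keep only states in Sat with some successor in Z. Already a fixed point.
Sat(EG E[(crit ∧ recv) U A[¬crit U (recv ∨ ¬crit)]]) = {0, 1, 2, 3}
4 ∉ Sat(EG E[(crit ∧ recv) U A[¬crit U (recv ∨ ¬crit)]]) = {0, 1, 2, 3}, so the formula does not hold at 4.

No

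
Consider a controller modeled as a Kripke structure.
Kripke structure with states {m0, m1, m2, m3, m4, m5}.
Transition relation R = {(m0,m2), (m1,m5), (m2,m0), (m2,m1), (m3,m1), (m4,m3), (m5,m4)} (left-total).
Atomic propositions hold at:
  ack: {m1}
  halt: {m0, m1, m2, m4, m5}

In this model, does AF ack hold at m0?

AF ack: least fixpoint, start Z0 = {m1}, add states with every successor in Z. Z1 = {m1, m3}; Z2 = {m1, m3, m4}; Z3 = {m1, m3, m4, m5}; fixed.
Sat(AF ack) = {m1, m3, m4, m5}
m0 ∉ Sat(AF ack) = {m1, m3, m4, m5}, so the formula does not hold at m0.

No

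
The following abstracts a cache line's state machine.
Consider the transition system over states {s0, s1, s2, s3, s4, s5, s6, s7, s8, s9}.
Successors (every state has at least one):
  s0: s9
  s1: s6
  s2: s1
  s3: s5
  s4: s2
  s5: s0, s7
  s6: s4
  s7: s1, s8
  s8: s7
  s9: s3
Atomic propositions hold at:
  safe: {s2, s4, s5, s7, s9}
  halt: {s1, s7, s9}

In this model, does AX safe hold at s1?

Sat(AX safe) = {s : every successor in {s2, s4, s5, s7, s9}} = {s0, s3, s4, s6, s8}
s1 ∉ Sat(AX safe) = {s0, s3, s4, s6, s8}, so the formula does not hold at s1.

No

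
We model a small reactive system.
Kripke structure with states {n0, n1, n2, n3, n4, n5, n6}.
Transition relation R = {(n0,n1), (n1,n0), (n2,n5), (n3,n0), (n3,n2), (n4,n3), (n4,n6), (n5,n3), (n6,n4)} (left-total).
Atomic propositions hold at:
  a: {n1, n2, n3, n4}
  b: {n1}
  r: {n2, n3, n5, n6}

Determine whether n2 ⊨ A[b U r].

A[b U r]: least fixpoint, start Z0 = Sat(r) = {n2, n3, n5, n6}, add states in Sat(b) with every successor in Z. Already a fixed point.
Sat(A[b U r]) = {n2, n3, n5, n6}
n2 ∈ Sat(A[b U r]) = {n2, n3, n5, n6}, so the formula holds at n2.

Yes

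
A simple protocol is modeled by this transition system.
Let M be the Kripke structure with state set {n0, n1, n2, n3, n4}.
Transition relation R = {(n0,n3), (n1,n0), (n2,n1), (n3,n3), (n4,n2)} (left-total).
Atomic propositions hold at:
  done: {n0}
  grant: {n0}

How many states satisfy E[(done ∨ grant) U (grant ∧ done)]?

1

Sat(done ∨ grant) = {n0}
Sat(grant ∧ done) = {n0}
E[(done ∨ grant) U (grant ∧ done)]: least fixpoint, start Z0 = Sat((grant ∧ done)) = {n0}, add states in Sat(done ∨ grant) with some successor in Z. Already a fixed point.
Sat(E[(done ∨ grant) U (grant ∧ done)]) = {n0}
|Sat(E[(done ∨ grant) U (grant ∧ done)])| = |{n0}| = 1.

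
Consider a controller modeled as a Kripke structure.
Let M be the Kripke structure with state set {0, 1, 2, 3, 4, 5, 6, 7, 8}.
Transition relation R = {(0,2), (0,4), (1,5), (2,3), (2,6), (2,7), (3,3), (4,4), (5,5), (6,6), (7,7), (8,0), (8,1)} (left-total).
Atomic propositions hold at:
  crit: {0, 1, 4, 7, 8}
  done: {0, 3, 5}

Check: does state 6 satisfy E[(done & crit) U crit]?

No

Sat(done & crit) = {0}
E[(done & crit) U crit]: least fixpoint, start Z0 = Sat(crit) = {0, 1, 4, 7, 8}, add states in Sat(done & crit) with some successor in Z. Already a fixed point.
Sat(E[(done & crit) U crit]) = {0, 1, 4, 7, 8}
6 ∉ Sat(E[(done & crit) U crit]) = {0, 1, 4, 7, 8}, so the formula does not hold at 6.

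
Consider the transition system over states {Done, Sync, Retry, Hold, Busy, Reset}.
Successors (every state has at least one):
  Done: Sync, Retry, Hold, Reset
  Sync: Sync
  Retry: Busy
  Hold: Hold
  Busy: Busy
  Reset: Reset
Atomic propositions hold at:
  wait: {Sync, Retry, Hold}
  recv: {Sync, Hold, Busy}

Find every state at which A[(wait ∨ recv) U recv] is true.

{Sync, Retry, Hold, Busy}

Sat(wait ∨ recv) = {Sync, Retry, Hold, Busy}
A[(wait ∨ recv) U recv]: least fixpoint, start Z0 = Sat(recv) = {Sync, Hold, Busy}, add states in Sat(wait ∨ recv) with every successor in Z. Z1 = {Sync, Retry, Hold, Busy}; fixed.
Sat(A[(wait ∨ recv) U recv]) = {Sync, Retry, Hold, Busy}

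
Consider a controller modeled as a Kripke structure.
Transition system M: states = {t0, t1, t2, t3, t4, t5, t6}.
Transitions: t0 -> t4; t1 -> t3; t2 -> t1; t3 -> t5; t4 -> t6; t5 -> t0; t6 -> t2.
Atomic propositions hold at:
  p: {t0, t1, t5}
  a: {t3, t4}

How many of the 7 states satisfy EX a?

2

Sat(EX a) = {s : some successor in {t3, t4}} = {t0, t1}
|Sat(EX a)| = |{t0, t1}| = 2.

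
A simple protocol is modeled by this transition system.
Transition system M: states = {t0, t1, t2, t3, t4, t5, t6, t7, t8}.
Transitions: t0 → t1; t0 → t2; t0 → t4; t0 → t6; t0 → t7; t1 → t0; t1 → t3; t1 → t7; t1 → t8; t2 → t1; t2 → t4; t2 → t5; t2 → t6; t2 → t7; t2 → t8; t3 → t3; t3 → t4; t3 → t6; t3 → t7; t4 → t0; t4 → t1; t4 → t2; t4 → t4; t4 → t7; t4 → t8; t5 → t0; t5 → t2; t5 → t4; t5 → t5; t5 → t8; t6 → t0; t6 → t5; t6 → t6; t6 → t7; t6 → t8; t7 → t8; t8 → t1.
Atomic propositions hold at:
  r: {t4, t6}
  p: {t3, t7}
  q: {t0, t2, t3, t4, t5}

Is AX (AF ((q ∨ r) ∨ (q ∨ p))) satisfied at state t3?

Sat(q ∨ r) = {t0, t2, t3, t4, t5, t6}
Sat(q ∨ p) = {t0, t2, t3, t4, t5, t7}
Sat((q ∨ r) ∨ (q ∨ p)) = {t0, t2, t3, t4, t5, t6, t7}
AF ((q ∨ r) ∨ (q ∨ p)): least fixpoint, start Z0 = {t0, t2, t3, t4, t5, t6, t7}, add states with every successor in Z. Already a fixed point.
Sat(AF ((q ∨ r) ∨ (q ∨ p))) = {t0, t2, t3, t4, t5, t6, t7}
Sat(AX (AF ((q ∨ r) ∨ (q ∨ p)))) = {s : every successor in {t0, t2, t3, t4, t5, t6, t7}} = {t3}
t3 ∈ Sat(AX (AF ((q ∨ r) ∨ (q ∨ p)))) = {t3}, so the formula holds at t3.

Yes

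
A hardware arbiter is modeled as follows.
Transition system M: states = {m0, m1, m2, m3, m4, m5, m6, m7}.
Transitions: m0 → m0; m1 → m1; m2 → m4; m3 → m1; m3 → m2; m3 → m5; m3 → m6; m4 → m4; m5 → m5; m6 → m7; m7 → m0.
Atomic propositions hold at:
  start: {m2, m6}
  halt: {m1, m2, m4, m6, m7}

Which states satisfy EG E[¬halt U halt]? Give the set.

Sat(¬halt) = {m0, m3, m5}
E[¬halt U halt]: least fixpoint, start Z0 = Sat(halt) = {m1, m2, m4, m6, m7}, add states in Sat(¬halt) with some successor in Z. Z1 = {m1, m2, m3, m4, m6, m7}; fixed.
Sat(E[¬halt U halt]) = {m1, m2, m3, m4, m6, m7}
EG E[¬halt U halt]: greatest fixpoint, start Z0 = {m1, m2, m3, m4, m6, m7}, keep only states in Sat with some successor in Z. Z1 = {m1, m2, m3, m4, m6}; Z2 = {m1, m2, m3, m4}; fixed.
Sat(EG E[¬halt U halt]) = {m1, m2, m3, m4}

{m1, m2, m3, m4}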